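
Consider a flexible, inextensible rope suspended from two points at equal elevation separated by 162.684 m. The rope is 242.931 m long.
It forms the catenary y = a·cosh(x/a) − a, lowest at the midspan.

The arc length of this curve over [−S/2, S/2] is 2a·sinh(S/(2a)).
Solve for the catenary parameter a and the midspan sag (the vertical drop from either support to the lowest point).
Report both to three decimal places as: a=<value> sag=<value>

seed: a₀ = √(S³/(24(L−S))) = √(162.684³/(24·80.247)) = 47.282153
iter 1: u=1.720353  f(a)=+1.275e+01  f'(a)=-4.511e+00  a ← 47.282153 − (+1.275e+01/-4.511e+00) = 50.107816
iter 2: u=1.623340  f(a)=+1.232e+00  f'(a)=-3.678e+00  a ← 50.107816 − (+1.232e+00/-3.678e+00) = 50.442830
iter 3: u=1.612558  f(a)=+1.423e-02  f'(a)=-3.593e+00  a ← 50.442830 − (+1.423e-02/-3.593e+00) = 50.446790
iter 4: u=1.612432  f(a)=+1.947e-06  f'(a)=-3.592e+00  a ← 50.446790 − (+1.947e-06/-3.592e+00) = 50.446790
iter 5: u=1.612432  f(a)=+2.842e-14  f'(a)=-3.592e+00  a ← 50.446790 − (+2.842e-14/-3.592e+00) = 50.446790
converged: |Δa| < 1e-12 after 5 iterations
sag = a·(cosh(S/(2a)) − 1) = 50.446790·(cosh(1.612432) − 1) = 81.077908
T_max/T_min = cosh(S/(2a)) = 2.607197

a=50.447 sag=81.078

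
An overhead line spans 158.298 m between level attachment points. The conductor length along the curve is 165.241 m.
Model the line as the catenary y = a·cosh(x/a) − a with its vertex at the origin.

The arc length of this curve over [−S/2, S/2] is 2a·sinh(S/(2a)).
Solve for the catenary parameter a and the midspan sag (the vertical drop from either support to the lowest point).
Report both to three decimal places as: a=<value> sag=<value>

a=155.294 sag=20.610

seed: a₀ = √(S³/(24(L−S))) = √(158.298³/(24·6.943)) = 154.288636
iter 1: u=0.512993  f(a)=+9.193e-02  f'(a)=-9.239e-02  a ← 154.288636 − (+9.193e-02/-9.239e-02) = 155.283659
iter 2: u=0.509706  f(a)=+8.969e-04  f'(a)=-9.060e-02  a ← 155.283659 − (+8.969e-04/-9.060e-02) = 155.293559
iter 3: u=0.509673  f(a)=+8.724e-08  f'(a)=-9.058e-02  a ← 155.293559 − (+8.724e-08/-9.058e-02) = 155.293560
iter 4: u=0.509673  f(a)=-2.842e-14  f'(a)=-9.058e-02  a ← 155.293560 − (-2.842e-14/-9.058e-02) = 155.293560
converged: |Δa| < 1e-12 after 4 iterations
sag = a·(cosh(S/(2a)) − 1) = 155.293560·(cosh(0.509673) − 1) = 20.610496
T_max/T_min = cosh(S/(2a)) = 1.132720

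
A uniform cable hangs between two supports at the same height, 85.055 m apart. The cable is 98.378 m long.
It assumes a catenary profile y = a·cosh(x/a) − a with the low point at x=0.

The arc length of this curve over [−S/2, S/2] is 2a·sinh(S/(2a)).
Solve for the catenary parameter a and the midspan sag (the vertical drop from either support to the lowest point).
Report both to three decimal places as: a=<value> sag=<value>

a=44.863 sag=21.712

seed: a₀ = √(S³/(24(L−S))) = √(85.055³/(24·13.323)) = 43.867526
iter 1: u=0.969453  f(a)=+6.403e-01  f'(a)=-6.665e-01  a ← 43.867526 − (+6.403e-01/-6.665e-01) = 44.828229
iter 2: u=0.948677  f(a)=+2.164e-02  f'(a)=-6.221e-01  a ← 44.828229 − (+2.164e-02/-6.221e-01) = 44.863010
iter 3: u=0.947941  f(a)=+2.663e-05  f'(a)=-6.206e-01  a ← 44.863010 − (+2.663e-05/-6.206e-01) = 44.863053
iter 4: u=0.947940  f(a)=+4.042e-11  f'(a)=-6.206e-01  a ← 44.863053 − (+4.042e-11/-6.206e-01) = 44.863053
iter 5: u=0.947940  f(a)=+0.000e+00  f'(a)=-6.206e-01  a ← 44.863053 − (+0.000e+00/-6.206e-01) = 44.863053
converged: |Δa| < 1e-12 after 5 iterations
sag = a·(cosh(S/(2a)) − 1) = 44.863053·(cosh(0.947940) − 1) = 21.712102
T_max/T_min = cosh(S/(2a)) = 1.483964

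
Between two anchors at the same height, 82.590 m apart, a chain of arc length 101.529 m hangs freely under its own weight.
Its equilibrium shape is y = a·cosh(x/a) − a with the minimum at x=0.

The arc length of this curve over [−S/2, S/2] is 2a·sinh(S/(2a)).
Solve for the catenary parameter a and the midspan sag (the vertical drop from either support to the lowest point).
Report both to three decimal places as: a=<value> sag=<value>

a=36.357 sag=26.084

seed: a₀ = √(S³/(24(L−S))) = √(82.590³/(24·18.939)) = 35.205219
iter 1: u=1.172979  f(a)=+1.346e+00  f'(a)=-1.231e+00  a ← 35.205219 − (+1.346e+00/-1.231e+00) = 36.298593
iter 2: u=1.137647  f(a)=+6.527e-02  f'(a)=-1.115e+00  a ← 36.298593 − (+6.527e-02/-1.115e+00) = 36.357148
iter 3: u=1.135815  f(a)=+1.707e-04  f'(a)=-1.109e+00  a ← 36.357148 − (+1.707e-04/-1.109e+00) = 36.357302
iter 4: u=1.135810  f(a)=+1.174e-09  f'(a)=-1.109e+00  a ← 36.357302 − (+1.174e-09/-1.109e+00) = 36.357302
iter 5: u=1.135810  f(a)=-1.421e-14  f'(a)=-1.109e+00  a ← 36.357302 − (-1.421e-14/-1.109e+00) = 36.357302
converged: |Δa| < 1e-12 after 5 iterations
sag = a·(cosh(S/(2a)) − 1) = 36.357302·(cosh(1.135810) − 1) = 26.083773
T_max/T_min = cosh(S/(2a)) = 1.717429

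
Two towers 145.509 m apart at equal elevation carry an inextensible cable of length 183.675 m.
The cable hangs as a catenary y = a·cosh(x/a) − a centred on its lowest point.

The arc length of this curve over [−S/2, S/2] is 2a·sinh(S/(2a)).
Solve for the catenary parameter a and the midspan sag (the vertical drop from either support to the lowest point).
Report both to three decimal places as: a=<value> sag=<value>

a=60.151 sag=49.632

seed: a₀ = √(S³/(24(L−S))) = √(145.509³/(24·38.166)) = 57.995038
iter 1: u=1.254495  f(a)=+3.118e+00  f'(a)=-1.535e+00  a ← 57.995038 − (+3.118e+00/-1.535e+00) = 60.026056
iter 2: u=1.212049  f(a)=+1.713e-01  f'(a)=-1.371e+00  a ← 60.026056 − (+1.713e-01/-1.371e+00) = 60.151010
iter 3: u=1.209531  f(a)=+5.834e-04  f'(a)=-1.362e+00  a ← 60.151010 − (+5.834e-04/-1.362e+00) = 60.151439
iter 4: u=1.209522  f(a)=+6.817e-09  f'(a)=-1.361e+00  a ← 60.151439 − (+6.817e-09/-1.361e+00) = 60.151439
iter 5: u=1.209522  f(a)=+2.842e-14  f'(a)=-1.361e+00  a ← 60.151439 − (+2.842e-14/-1.361e+00) = 60.151439
converged: |Δa| < 1e-12 after 5 iterations
sag = a·(cosh(S/(2a)) − 1) = 60.151439·(cosh(1.209522) − 1) = 49.631629
T_max/T_min = cosh(S/(2a)) = 1.825111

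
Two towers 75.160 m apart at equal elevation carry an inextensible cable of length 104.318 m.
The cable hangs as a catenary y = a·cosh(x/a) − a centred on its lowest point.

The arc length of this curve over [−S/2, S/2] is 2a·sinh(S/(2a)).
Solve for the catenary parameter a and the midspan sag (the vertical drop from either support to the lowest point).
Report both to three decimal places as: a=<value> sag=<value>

a=25.954 sag=32.306

seed: a₀ = √(S³/(24(L−S))) = √(75.160³/(24·29.158)) = 24.631773
iter 1: u=1.525672  f(a)=+3.588e+00  f'(a)=-2.966e+00  a ← 24.631773 − (+3.588e+00/-2.966e+00) = 25.841239
iter 2: u=1.454265  f(a)=+2.812e-01  f'(a)=-2.518e+00  a ← 25.841239 − (+2.812e-01/-2.518e+00) = 25.952903
iter 3: u=1.448008  f(a)=+2.052e-03  f'(a)=-2.481e+00  a ← 25.952903 − (+2.052e-03/-2.481e+00) = 25.953730
iter 4: u=1.447961  f(a)=+1.110e-07  f'(a)=-2.481e+00  a ← 25.953730 − (+1.110e-07/-2.481e+00) = 25.953730
iter 5: u=1.447961  f(a)=+1.421e-14  f'(a)=-2.481e+00  a ← 25.953730 − (+1.421e-14/-2.481e+00) = 25.953730
converged: |Δa| < 1e-12 after 5 iterations
sag = a·(cosh(S/(2a)) − 1) = 25.953730·(cosh(1.447961) − 1) = 32.305667
T_max/T_min = cosh(S/(2a)) = 2.244741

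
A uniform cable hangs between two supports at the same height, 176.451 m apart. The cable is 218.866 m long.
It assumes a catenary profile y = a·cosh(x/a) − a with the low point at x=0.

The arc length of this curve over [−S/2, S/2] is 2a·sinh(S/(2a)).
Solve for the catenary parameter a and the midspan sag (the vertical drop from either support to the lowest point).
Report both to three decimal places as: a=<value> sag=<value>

a=75.978 sag=57.245

seed: a₀ = √(S³/(24(L−S))) = √(176.451³/(24·42.415)) = 73.463367
iter 1: u=1.200945  f(a)=+3.166e+00  f'(a)=-1.330e+00  a ← 73.463367 − (+3.166e+00/-1.330e+00) = 75.843572
iter 2: u=1.163256  f(a)=+1.604e-01  f'(a)=-1.198e+00  a ← 75.843572 − (+1.604e-01/-1.198e+00) = 75.977392
iter 3: u=1.161207  f(a)=+4.601e-04  f'(a)=-1.192e+00  a ← 75.977392 − (+4.601e-04/-1.192e+00) = 75.977778
iter 4: u=1.161201  f(a)=+3.812e-09  f'(a)=-1.192e+00  a ← 75.977778 − (+3.812e-09/-1.192e+00) = 75.977778
iter 5: u=1.161201  f(a)=+0.000e+00  f'(a)=-1.192e+00  a ← 75.977778 − (+0.000e+00/-1.192e+00) = 75.977778
converged: |Δa| < 1e-12 after 5 iterations
sag = a·(cosh(S/(2a)) − 1) = 75.977778·(cosh(1.161201) − 1) = 57.244608
T_max/T_min = cosh(S/(2a)) = 1.753439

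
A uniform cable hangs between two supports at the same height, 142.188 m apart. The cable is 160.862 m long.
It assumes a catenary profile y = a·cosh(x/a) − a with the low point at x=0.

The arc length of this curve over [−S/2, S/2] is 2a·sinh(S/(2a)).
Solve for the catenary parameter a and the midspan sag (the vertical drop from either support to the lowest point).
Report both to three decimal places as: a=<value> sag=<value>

a=81.621 sag=32.970

seed: a₀ = √(S³/(24(L−S))) = √(142.188³/(24·18.674)) = 80.088493
iter 1: u=0.887693  f(a)=+7.497e-01  f'(a)=-5.041e-01  a ← 80.088493 − (+7.497e-01/-5.041e-01) = 81.575629
iter 2: u=0.871510  f(a)=+2.139e-02  f'(a)=-4.757e-01  a ← 81.575629 − (+2.139e-02/-4.757e-01) = 81.620594
iter 3: u=0.871030  f(a)=+1.855e-05  f'(a)=-4.749e-01  a ← 81.620594 − (+1.855e-05/-4.749e-01) = 81.620633
iter 4: u=0.871030  f(a)=+1.393e-11  f'(a)=-4.749e-01  a ← 81.620633 − (+1.393e-11/-4.749e-01) = 81.620633
converged: |Δa| < 1e-12 after 4 iterations
sag = a·(cosh(S/(2a)) − 1) = 81.620633·(cosh(0.871030) − 1) = 32.970263
T_max/T_min = cosh(S/(2a)) = 1.403945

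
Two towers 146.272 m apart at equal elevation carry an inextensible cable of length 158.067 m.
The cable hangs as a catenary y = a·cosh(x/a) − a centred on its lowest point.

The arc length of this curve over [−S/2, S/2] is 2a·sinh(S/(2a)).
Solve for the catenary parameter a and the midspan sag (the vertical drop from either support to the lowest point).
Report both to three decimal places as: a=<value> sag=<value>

seed: a₀ = √(S³/(24(L−S))) = √(146.272³/(24·11.795)) = 105.144656
iter 1: u=0.695575  f(a)=+2.886e-01  f'(a)=-2.354e-01  a ← 105.144656 − (+2.886e-01/-2.354e-01) = 106.370835
iter 2: u=0.687557  f(a)=+5.127e-03  f'(a)=-2.271e-01  a ← 106.370835 − (+5.127e-03/-2.271e-01) = 106.393410
iter 3: u=0.687411  f(a)=+1.682e-06  f'(a)=-2.270e-01  a ← 106.393410 − (+1.682e-06/-2.270e-01) = 106.393418
iter 4: u=0.687411  f(a)=+1.705e-13  f'(a)=-2.270e-01  a ← 106.393418 − (+1.705e-13/-2.270e-01) = 106.393418
converged: |Δa| < 1e-12 after 4 iterations
sag = a·(cosh(S/(2a)) − 1) = 106.393418·(cosh(0.687411) − 1) = 26.142817
T_max/T_min = cosh(S/(2a)) = 1.245718

a=106.393 sag=26.143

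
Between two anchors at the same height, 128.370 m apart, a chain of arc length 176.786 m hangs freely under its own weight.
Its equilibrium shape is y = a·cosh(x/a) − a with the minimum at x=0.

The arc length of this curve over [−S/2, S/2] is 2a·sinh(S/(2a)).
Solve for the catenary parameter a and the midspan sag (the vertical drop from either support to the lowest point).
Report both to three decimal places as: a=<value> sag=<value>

a=44.898 sag=54.244

seed: a₀ = √(S³/(24(L−S))) = √(128.370³/(24·48.416)) = 42.667307
iter 1: u=1.504313  f(a)=+5.783e+00  f'(a)=-2.826e+00  a ← 42.667307 − (+5.783e+00/-2.826e+00) = 44.713356
iter 2: u=1.435477  f(a)=+4.420e-01  f'(a)=-2.409e+00  a ← 44.713356 − (+4.420e-01/-2.409e+00) = 44.896799
iter 3: u=1.429612  f(a)=+3.054e-03  f'(a)=-2.376e+00  a ← 44.896799 − (+3.054e-03/-2.376e+00) = 44.898084
iter 4: u=1.429571  f(a)=+1.481e-07  f'(a)=-2.376e+00  a ← 44.898084 − (+1.481e-07/-2.376e+00) = 44.898084
iter 5: u=1.429571  f(a)=+0.000e+00  f'(a)=-2.376e+00  a ← 44.898084 − (+0.000e+00/-2.376e+00) = 44.898084
converged: |Δa| < 1e-12 after 5 iterations
sag = a·(cosh(S/(2a)) − 1) = 44.898084·(cosh(1.429571) − 1) = 54.244038
T_max/T_min = cosh(S/(2a)) = 2.208159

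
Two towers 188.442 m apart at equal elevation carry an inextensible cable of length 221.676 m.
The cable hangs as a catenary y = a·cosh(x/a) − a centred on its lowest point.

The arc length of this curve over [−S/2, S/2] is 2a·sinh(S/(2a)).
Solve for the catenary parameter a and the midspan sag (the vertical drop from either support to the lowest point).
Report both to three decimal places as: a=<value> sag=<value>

seed: a₀ = √(S³/(24(L−S))) = √(188.442³/(24·33.234)) = 91.594549
iter 1: u=1.028675  f(a)=+1.803e+00  f'(a)=-8.054e-01  a ← 91.594549 − (+1.803e+00/-8.054e-01) = 93.833519
iter 2: u=1.004129  f(a)=+6.824e-02  f'(a)=-7.455e-01  a ← 93.833519 − (+6.824e-02/-7.455e-01) = 93.925053
iter 3: u=1.003151  f(a)=+1.062e-04  f'(a)=-7.432e-01  a ← 93.925053 − (+1.062e-04/-7.432e-01) = 93.925196
iter 4: u=1.003149  f(a)=+2.583e-10  f'(a)=-7.432e-01  a ← 93.925196 − (+2.583e-10/-7.432e-01) = 93.925196
iter 5: u=1.003149  f(a)=+0.000e+00  f'(a)=-7.432e-01  a ← 93.925196 − (+0.000e+00/-7.432e-01) = 93.925196
converged: |Δa| < 1e-12 after 5 iterations
sag = a·(cosh(S/(2a)) − 1) = 93.925196·(cosh(1.003149) − 1) = 51.357304
T_max/T_min = cosh(S/(2a)) = 1.546789

a=93.925 sag=51.357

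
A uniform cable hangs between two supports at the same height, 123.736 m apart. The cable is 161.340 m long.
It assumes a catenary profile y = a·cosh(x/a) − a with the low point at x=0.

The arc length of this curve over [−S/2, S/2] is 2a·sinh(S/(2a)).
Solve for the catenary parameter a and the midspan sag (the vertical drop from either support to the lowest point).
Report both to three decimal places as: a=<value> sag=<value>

a=47.774 sag=45.981

seed: a₀ = √(S³/(24(L−S))) = √(123.736³/(24·37.604)) = 45.816453
iter 1: u=1.350345  f(a)=+3.581e+00  f'(a)=-1.961e+00  a ← 45.816453 − (+3.581e+00/-1.961e+00) = 47.642620
iter 2: u=1.298585  f(a)=+2.252e-01  f'(a)=-1.721e+00  a ← 47.642620 − (+2.252e-01/-1.721e+00) = 47.773467
iter 3: u=1.295028  f(a)=+1.023e-03  f'(a)=-1.706e+00  a ← 47.773467 − (+1.023e-03/-1.706e+00) = 47.774067
iter 4: u=1.295012  f(a)=+2.133e-08  f'(a)=-1.706e+00  a ← 47.774067 − (+2.133e-08/-1.706e+00) = 47.774067
iter 5: u=1.295012  f(a)=-5.684e-14  f'(a)=-1.706e+00  a ← 47.774067 − (-5.684e-14/-1.706e+00) = 47.774067
converged: |Δa| < 1e-12 after 5 iterations
sag = a·(cosh(S/(2a)) − 1) = 47.774067·(cosh(1.295012) − 1) = 45.980988
T_max/T_min = cosh(S/(2a)) = 1.962468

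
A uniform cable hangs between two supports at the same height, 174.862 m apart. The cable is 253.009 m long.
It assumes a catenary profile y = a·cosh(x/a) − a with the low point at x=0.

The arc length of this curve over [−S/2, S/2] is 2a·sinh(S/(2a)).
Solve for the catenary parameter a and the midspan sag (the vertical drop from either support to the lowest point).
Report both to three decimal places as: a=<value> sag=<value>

seed: a₀ = √(S³/(24(L−S))) = √(174.862³/(24·78.147)) = 53.392639
iter 1: u=1.637510  f(a)=+1.117e+01  f'(a)=-3.791e+00  a ← 53.392639 − (+1.117e+01/-3.791e+00) = 56.339400
iter 2: u=1.551862  f(a)=+9.916e-01  f'(a)=-3.146e+00  a ← 56.339400 − (+9.916e-01/-3.146e+00) = 56.654628
iter 3: u=1.543228  f(a)=+9.492e-03  f'(a)=-3.086e+00  a ← 56.654628 − (+9.492e-03/-3.086e+00) = 56.657704
iter 4: u=1.543144  f(a)=+8.882e-07  f'(a)=-3.085e+00  a ← 56.657704 − (+8.882e-07/-3.085e+00) = 56.657704
iter 5: u=1.543144  f(a)=+0.000e+00  f'(a)=-3.085e+00  a ← 56.657704 − (+0.000e+00/-3.085e+00) = 56.657704
converged: |Δa| < 1e-12 after 5 iterations
sag = a·(cosh(S/(2a)) − 1) = 56.657704·(cosh(1.543144) − 1) = 81.955008
T_max/T_min = cosh(S/(2a)) = 2.446494

a=56.658 sag=81.955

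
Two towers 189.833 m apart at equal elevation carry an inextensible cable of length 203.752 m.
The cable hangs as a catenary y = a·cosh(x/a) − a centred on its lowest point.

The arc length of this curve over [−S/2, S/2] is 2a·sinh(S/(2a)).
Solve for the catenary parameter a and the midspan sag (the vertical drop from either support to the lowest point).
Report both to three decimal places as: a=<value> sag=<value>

a=144.651 sag=32.275

seed: a₀ = √(S³/(24(L−S))) = √(189.833³/(24·13.919)) = 143.102733
iter 1: u=0.663275  f(a)=+3.094e-01  f'(a)=-2.032e-01  a ← 143.102733 − (+3.094e-01/-2.032e-01) = 144.625176
iter 2: u=0.656293  f(a)=+5.007e-03  f'(a)=-1.967e-01  a ← 144.625176 − (+5.007e-03/-1.967e-01) = 144.650631
iter 3: u=0.656178  f(a)=+1.359e-06  f'(a)=-1.966e-01  a ← 144.650631 − (+1.359e-06/-1.966e-01) = 144.650638
iter 4: u=0.656178  f(a)=+1.137e-13  f'(a)=-1.966e-01  a ← 144.650638 − (+1.137e-13/-1.966e-01) = 144.650638
converged: |Δa| < 1e-12 after 4 iterations
sag = a·(cosh(S/(2a)) − 1) = 144.650638·(cosh(0.656178) − 1) = 32.274562
T_max/T_min = cosh(S/(2a)) = 1.223121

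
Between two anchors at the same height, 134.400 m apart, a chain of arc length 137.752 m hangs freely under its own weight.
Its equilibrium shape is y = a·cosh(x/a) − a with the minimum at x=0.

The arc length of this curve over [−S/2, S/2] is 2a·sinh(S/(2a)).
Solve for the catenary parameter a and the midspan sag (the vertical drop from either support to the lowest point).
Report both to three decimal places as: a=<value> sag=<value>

a=174.363 sag=13.111

seed: a₀ = √(S³/(24(L−S))) = √(134.400³/(24·3.352)) = 173.716583
iter 1: u=0.386837  f(a)=+2.517e-02  f'(a)=-3.917e-02  a ← 173.716583 − (+2.517e-02/-3.917e-02) = 174.359122
iter 2: u=0.385411  f(a)=+1.403e-04  f'(a)=-3.874e-02  a ← 174.359122 − (+1.403e-04/-3.874e-02) = 174.362745
iter 3: u=0.385403  f(a)=+4.417e-09  f'(a)=-3.873e-02  a ← 174.362745 − (+4.417e-09/-3.873e-02) = 174.362745
iter 4: u=0.385403  f(a)=-2.842e-14  f'(a)=-3.873e-02  a ← 174.362745 − (-2.842e-14/-3.873e-02) = 174.362745
converged: |Δa| < 1e-12 after 4 iterations
sag = a·(cosh(S/(2a)) − 1) = 174.362745·(cosh(0.385403) − 1) = 13.110640
T_max/T_min = cosh(S/(2a)) = 1.075192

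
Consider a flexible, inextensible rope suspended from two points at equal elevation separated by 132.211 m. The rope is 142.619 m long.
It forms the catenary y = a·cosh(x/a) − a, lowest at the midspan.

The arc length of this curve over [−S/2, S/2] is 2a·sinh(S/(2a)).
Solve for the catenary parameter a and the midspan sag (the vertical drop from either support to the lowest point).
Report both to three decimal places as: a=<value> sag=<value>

a=97.302 sag=23.333

seed: a₀ = √(S³/(24(L−S))) = √(132.211³/(24·10.408)) = 96.186057
iter 1: u=0.687267  f(a)=+2.486e-01  f'(a)=-2.268e-01  a ← 96.186057 − (+2.486e-01/-2.268e-01) = 97.282068
iter 2: u=0.679524  f(a)=+4.313e-03  f'(a)=-2.190e-01  a ← 97.282068 − (+4.313e-03/-2.190e-01) = 97.301761
iter 3: u=0.679386  f(a)=+1.349e-06  f'(a)=-2.189e-01  a ← 97.301761 − (+1.349e-06/-2.189e-01) = 97.301767
iter 4: u=0.679386  f(a)=+1.705e-13  f'(a)=-2.189e-01  a ← 97.301767 − (+1.705e-13/-2.189e-01) = 97.301767
converged: |Δa| < 1e-12 after 4 iterations
sag = a·(cosh(S/(2a)) − 1) = 97.301767·(cosh(0.679386) − 1) = 23.332717
T_max/T_min = cosh(S/(2a)) = 1.239797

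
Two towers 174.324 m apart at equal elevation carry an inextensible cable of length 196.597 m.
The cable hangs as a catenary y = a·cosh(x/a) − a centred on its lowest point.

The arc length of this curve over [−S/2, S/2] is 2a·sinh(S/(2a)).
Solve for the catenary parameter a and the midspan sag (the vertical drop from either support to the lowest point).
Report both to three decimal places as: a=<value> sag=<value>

seed: a₀ = √(S³/(24(L−S))) = √(174.324³/(24·22.273)) = 99.549892
iter 1: u=0.875561  f(a)=+8.695e-01  f'(a)=-4.827e-01  a ← 99.549892 − (+8.695e-01/-4.827e-01) = 101.351067
iter 2: u=0.860001  f(a)=+2.416e-02  f'(a)=-4.562e-01  a ← 101.351067 − (+2.416e-02/-4.562e-01) = 101.404019
iter 3: u=0.859552  f(a)=+1.983e-05  f'(a)=-4.555e-01  a ← 101.404019 − (+1.983e-05/-4.555e-01) = 101.404062
iter 4: u=0.859551  f(a)=+1.339e-11  f'(a)=-4.555e-01  a ← 101.404062 − (+1.339e-11/-4.555e-01) = 101.404062
converged: |Δa| < 1e-12 after 4 iterations
sag = a·(cosh(S/(2a)) − 1) = 101.404062·(cosh(0.859551) − 1) = 39.824047
T_max/T_min = cosh(S/(2a)) = 1.392726

a=101.404 sag=39.824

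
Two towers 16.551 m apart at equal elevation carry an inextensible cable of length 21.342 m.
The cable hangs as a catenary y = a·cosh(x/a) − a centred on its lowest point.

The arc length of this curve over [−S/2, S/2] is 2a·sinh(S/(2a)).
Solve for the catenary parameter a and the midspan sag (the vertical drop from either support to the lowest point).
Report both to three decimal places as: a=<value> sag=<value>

a=6.536 sag=5.978

seed: a₀ = √(S³/(24(L−S))) = √(16.551³/(24·4.791)) = 6.279393
iter 1: u=1.317882  f(a)=+4.337e-01  f'(a)=-1.808e+00  a ← 6.279393 − (+4.337e-01/-1.808e+00) = 6.519267
iter 2: u=1.269391  f(a)=+2.609e-02  f'(a)=-1.596e+00  a ← 6.519267 − (+2.609e-02/-1.596e+00) = 6.535609
iter 3: u=1.266217  f(a)=+1.078e-04  f'(a)=-1.583e+00  a ← 6.535609 − (+1.078e-04/-1.583e+00) = 6.535677
iter 4: u=1.266204  f(a)=+1.856e-09  f'(a)=-1.583e+00  a ← 6.535677 − (+1.856e-09/-1.583e+00) = 6.535677
iter 5: u=1.266204  f(a)=+3.553e-15  f'(a)=-1.583e+00  a ← 6.535677 − (+3.553e-15/-1.583e+00) = 6.535677
converged: |Δa| < 1e-12 after 5 iterations
sag = a·(cosh(S/(2a)) − 1) = 6.535677·(cosh(1.266204) − 1) = 5.977728
T_max/T_min = cosh(S/(2a)) = 1.914630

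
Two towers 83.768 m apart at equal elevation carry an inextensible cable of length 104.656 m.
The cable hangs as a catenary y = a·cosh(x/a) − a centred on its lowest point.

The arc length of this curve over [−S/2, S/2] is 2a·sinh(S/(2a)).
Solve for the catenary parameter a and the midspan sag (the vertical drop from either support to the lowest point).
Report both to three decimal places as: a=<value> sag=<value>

a=35.456 sag=27.753

seed: a₀ = √(S³/(24(L−S))) = √(83.768³/(24·20.888)) = 34.242319
iter 1: u=1.223165  f(a)=+1.619e+00  f'(a)=-1.413e+00  a ← 34.242319 − (+1.619e+00/-1.413e+00) = 35.388738
iter 2: u=1.183540  f(a)=+8.488e-02  f'(a)=-1.268e+00  a ← 35.388738 − (+8.488e-02/-1.268e+00) = 35.455678
iter 3: u=1.181306  f(a)=+2.617e-04  f'(a)=-1.260e+00  a ← 35.455678 − (+2.617e-04/-1.260e+00) = 35.455885
iter 4: u=1.181299  f(a)=+2.506e-09  f'(a)=-1.260e+00  a ← 35.455885 − (+2.506e-09/-1.260e+00) = 35.455885
iter 5: u=1.181299  f(a)=+1.421e-14  f'(a)=-1.260e+00  a ← 35.455885 − (+1.421e-14/-1.260e+00) = 35.455885
converged: |Δa| < 1e-12 after 5 iterations
sag = a·(cosh(S/(2a)) − 1) = 35.455885·(cosh(1.181299) − 1) = 27.752812
T_max/T_min = cosh(S/(2a)) = 1.782742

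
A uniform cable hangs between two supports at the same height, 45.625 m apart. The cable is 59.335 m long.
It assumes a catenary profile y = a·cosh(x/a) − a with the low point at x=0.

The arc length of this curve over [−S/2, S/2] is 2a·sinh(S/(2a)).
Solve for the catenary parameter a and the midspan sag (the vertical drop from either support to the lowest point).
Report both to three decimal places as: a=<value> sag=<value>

a=17.708 sag=16.843

seed: a₀ = √(S³/(24(L−S))) = √(45.625³/(24·13.710)) = 16.989475
iter 1: u=1.342743  f(a)=+1.290e+00  f'(a)=-1.924e+00  a ← 16.989475 − (+1.290e+00/-1.924e+00) = 17.660022
iter 2: u=1.291759  f(a)=+8.032e-02  f'(a)=-1.692e+00  a ← 17.660022 − (+8.032e-02/-1.692e+00) = 17.707508
iter 3: u=1.288295  f(a)=+3.570e-04  f'(a)=-1.677e+00  a ← 17.707508 − (+3.570e-04/-1.677e+00) = 17.707721
iter 4: u=1.288280  f(a)=+7.120e-09  f'(a)=-1.676e+00  a ← 17.707721 − (+7.120e-09/-1.676e+00) = 17.707721
iter 5: u=1.288280  f(a)=+0.000e+00  f'(a)=-1.676e+00  a ← 17.707721 − (+0.000e+00/-1.676e+00) = 17.707721
converged: |Δa| < 1e-12 after 5 iterations
sag = a·(cosh(S/(2a)) − 1) = 17.707721·(cosh(1.288280) − 1) = 16.842589
T_max/T_min = cosh(S/(2a)) = 1.951144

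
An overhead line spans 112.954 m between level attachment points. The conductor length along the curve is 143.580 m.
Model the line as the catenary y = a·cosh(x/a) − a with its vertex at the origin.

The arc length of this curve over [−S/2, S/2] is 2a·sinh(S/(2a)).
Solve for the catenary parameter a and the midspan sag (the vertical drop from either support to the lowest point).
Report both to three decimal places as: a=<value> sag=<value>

a=45.978 sag=39.273

seed: a₀ = √(S³/(24(L−S))) = √(112.954³/(24·30.626)) = 44.279393
iter 1: u=1.275469  f(a)=+2.590e+00  f'(a)=-1.622e+00  a ← 44.279393 − (+2.590e+00/-1.622e+00) = 45.876274
iter 2: u=1.231072  f(a)=+1.467e-01  f'(a)=-1.443e+00  a ← 45.876274 − (+1.467e-01/-1.443e+00) = 45.977945
iter 3: u=1.228350  f(a)=+5.332e-04  f'(a)=-1.432e+00  a ← 45.977945 − (+5.332e-04/-1.432e+00) = 45.978317
iter 4: u=1.228340  f(a)=+7.100e-09  f'(a)=-1.432e+00  a ← 45.978317 − (+7.100e-09/-1.432e+00) = 45.978317
iter 5: u=1.228340  f(a)=-2.842e-14  f'(a)=-1.432e+00  a ← 45.978317 − (-2.842e-14/-1.432e+00) = 45.978317
converged: |Δa| < 1e-12 after 5 iterations
sag = a·(cosh(S/(2a)) − 1) = 45.978317·(cosh(1.228340) − 1) = 39.273133
T_max/T_min = cosh(S/(2a)) = 1.854166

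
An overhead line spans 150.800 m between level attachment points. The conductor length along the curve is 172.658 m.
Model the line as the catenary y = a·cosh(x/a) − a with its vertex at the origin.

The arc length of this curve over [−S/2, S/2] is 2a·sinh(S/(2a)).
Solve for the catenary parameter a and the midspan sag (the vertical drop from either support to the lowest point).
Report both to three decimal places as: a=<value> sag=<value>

seed: a₀ = √(S³/(24(L−S))) = √(150.800³/(24·21.858)) = 80.852077
iter 1: u=0.932567  f(a)=+9.704e-01  f'(a)=-5.892e-01  a ← 80.852077 − (+9.704e-01/-5.892e-01) = 82.499054
iter 2: u=0.913950  f(a)=+3.044e-02  f'(a)=-5.528e-01  a ← 82.499054 − (+3.044e-02/-5.528e-01) = 82.554131
iter 3: u=0.913340  f(a)=+3.211e-05  f'(a)=-5.516e-01  a ← 82.554131 − (+3.211e-05/-5.516e-01) = 82.554189
iter 4: u=0.913339  f(a)=+3.584e-11  f'(a)=-5.516e-01  a ← 82.554189 − (+3.584e-11/-5.516e-01) = 82.554189
converged: |Δa| < 1e-12 after 4 iterations
sag = a·(cosh(S/(2a)) − 1) = 82.554189·(cosh(0.913339) − 1) = 36.894086
T_max/T_min = cosh(S/(2a)) = 1.446907

a=82.554 sag=36.894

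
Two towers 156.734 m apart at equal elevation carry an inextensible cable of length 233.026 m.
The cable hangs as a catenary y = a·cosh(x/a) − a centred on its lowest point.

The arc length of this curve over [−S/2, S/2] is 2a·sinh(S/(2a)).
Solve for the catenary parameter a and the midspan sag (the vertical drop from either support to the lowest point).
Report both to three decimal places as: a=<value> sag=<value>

seed: a₀ = √(S³/(24(L−S))) = √(156.734³/(24·76.292)) = 45.856373
iter 1: u=1.708966  f(a)=+1.195e+01  f'(a)=-4.406e+00  a ← 45.856373 − (+1.195e+01/-4.406e+00) = 48.567914
iter 2: u=1.613555  f(a)=+1.142e+00  f'(a)=-3.601e+00  a ← 48.567914 − (+1.142e+00/-3.601e+00) = 48.884978
iter 3: u=1.603090  f(a)=+1.286e-02  f'(a)=-3.520e+00  a ← 48.884978 − (+1.286e-02/-3.520e+00) = 48.888631
iter 4: u=1.602970  f(a)=+1.672e-06  f'(a)=-3.519e+00  a ← 48.888631 − (+1.672e-06/-3.519e+00) = 48.888632
iter 5: u=1.602970  f(a)=+2.842e-14  f'(a)=-3.519e+00  a ← 48.888632 − (+2.842e-14/-3.519e+00) = 48.888632
converged: |Δa| < 1e-12 after 5 iterations
sag = a·(cosh(S/(2a)) − 1) = 48.888632·(cosh(1.602970) − 1) = 77.465543
T_max/T_min = cosh(S/(2a)) = 2.584531

a=48.889 sag=77.466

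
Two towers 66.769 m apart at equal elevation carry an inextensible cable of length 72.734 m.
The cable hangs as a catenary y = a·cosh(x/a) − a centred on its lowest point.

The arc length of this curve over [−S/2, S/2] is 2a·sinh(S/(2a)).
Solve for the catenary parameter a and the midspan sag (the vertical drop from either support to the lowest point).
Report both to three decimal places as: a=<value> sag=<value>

seed: a₀ = √(S³/(24(L−S))) = √(66.769³/(24·5.965)) = 45.598595
iter 1: u=0.732139  f(a)=+1.619e-01  f'(a)=-2.759e-01  a ← 45.598595 − (+1.619e-01/-2.759e-01) = 46.185440
iter 2: u=0.722836  f(a)=+3.179e-03  f'(a)=-2.652e-01  a ← 46.185440 − (+3.179e-03/-2.652e-01) = 46.197427
iter 3: u=0.722648  f(a)=+1.280e-06  f'(a)=-2.650e-01  a ← 46.197427 − (+1.280e-06/-2.650e-01) = 46.197432
iter 4: u=0.722648  f(a)=+2.416e-13  f'(a)=-2.650e-01  a ← 46.197432 − (+2.416e-13/-2.650e-01) = 46.197432
converged: |Δa| < 1e-12 after 4 iterations
sag = a·(cosh(S/(2a)) − 1) = 46.197432·(cosh(0.722648) − 1) = 12.596797
T_max/T_min = cosh(S/(2a)) = 1.272673

a=46.197 sag=12.597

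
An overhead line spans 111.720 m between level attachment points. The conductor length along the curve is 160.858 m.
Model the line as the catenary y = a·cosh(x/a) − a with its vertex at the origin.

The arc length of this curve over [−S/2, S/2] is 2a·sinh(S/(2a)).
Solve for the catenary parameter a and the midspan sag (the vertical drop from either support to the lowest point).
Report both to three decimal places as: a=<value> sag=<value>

seed: a₀ = √(S³/(24(L−S))) = √(111.720³/(24·49.138)) = 34.386030
iter 1: u=1.624497  f(a)=+6.906e+00  f'(a)=-3.687e+00  a ← 34.386030 − (+6.906e+00/-3.687e+00) = 36.259255
iter 2: u=1.540572  f(a)=+6.045e-01  f'(a)=-3.067e+00  a ← 36.259255 − (+6.045e-01/-3.067e+00) = 36.456339
iter 3: u=1.532244  f(a)=+5.613e-03  f'(a)=-3.011e+00  a ← 36.456339 − (+5.613e-03/-3.011e+00) = 36.458203
iter 4: u=1.532165  f(a)=+4.938e-07  f'(a)=-3.010e+00  a ← 36.458203 − (+4.938e-07/-3.010e+00) = 36.458203
iter 5: u=1.532165  f(a)=+0.000e+00  f'(a)=-3.010e+00  a ← 36.458203 − (+0.000e+00/-3.010e+00) = 36.458203
converged: |Δa| < 1e-12 after 5 iterations
sag = a·(cosh(S/(2a)) − 1) = 36.458203·(cosh(1.532165) − 1) = 51.848221
T_max/T_min = cosh(S/(2a)) = 2.422128

a=36.458 sag=51.848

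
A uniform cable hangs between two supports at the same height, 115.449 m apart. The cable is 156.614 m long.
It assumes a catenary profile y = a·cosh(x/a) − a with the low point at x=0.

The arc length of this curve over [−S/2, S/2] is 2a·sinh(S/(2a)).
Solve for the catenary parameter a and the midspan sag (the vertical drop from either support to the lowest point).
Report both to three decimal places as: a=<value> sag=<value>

seed: a₀ = √(S³/(24(L−S))) = √(115.449³/(24·41.165)) = 39.465316
iter 1: u=1.462664  f(a)=+4.634e+00  f'(a)=-2.568e+00  a ← 39.465316 − (+4.634e+00/-2.568e+00) = 41.270075
iter 2: u=1.398701  f(a)=+3.369e-01  f'(a)=-2.207e+00  a ← 41.270075 − (+3.369e-01/-2.207e+00) = 41.422711
iter 3: u=1.393547  f(a)=+2.088e-03  f'(a)=-2.180e+00  a ← 41.422711 − (+2.088e-03/-2.180e+00) = 41.423669
iter 4: u=1.393515  f(a)=+8.134e-08  f'(a)=-2.180e+00  a ← 41.423669 − (+8.134e-08/-2.180e+00) = 41.423669
iter 5: u=1.393515  f(a)=+0.000e+00  f'(a)=-2.180e+00  a ← 41.423669 − (+0.000e+00/-2.180e+00) = 41.423669
converged: |Δa| < 1e-12 after 5 iterations
sag = a·(cosh(S/(2a)) − 1) = 41.423669·(cosh(1.393515) − 1) = 47.164742
T_max/T_min = cosh(S/(2a)) = 2.138594

a=41.424 sag=47.165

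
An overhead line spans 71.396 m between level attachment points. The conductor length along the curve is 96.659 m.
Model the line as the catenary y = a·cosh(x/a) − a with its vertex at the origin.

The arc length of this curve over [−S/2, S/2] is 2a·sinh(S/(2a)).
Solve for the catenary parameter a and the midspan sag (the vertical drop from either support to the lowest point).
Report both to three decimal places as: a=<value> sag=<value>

a=25.707 sag=29.034

seed: a₀ = √(S³/(24(L−S))) = √(71.396³/(24·25.263)) = 24.499811
iter 1: u=1.457072  f(a)=+2.821e+00  f'(a)=-2.535e+00  a ← 24.499811 − (+2.821e+00/-2.535e+00) = 25.612923
iter 2: u=1.393750  f(a)=+2.037e-01  f'(a)=-2.181e+00  a ← 25.612923 − (+2.037e-01/-2.181e+00) = 25.706317
iter 3: u=1.388686  f(a)=+1.244e-03  f'(a)=-2.154e+00  a ← 25.706317 − (+1.244e-03/-2.154e+00) = 25.706895
iter 4: u=1.388655  f(a)=+4.703e-08  f'(a)=-2.154e+00  a ← 25.706895 − (+4.703e-08/-2.154e+00) = 25.706895
iter 5: u=1.388655  f(a)=-1.421e-14  f'(a)=-2.154e+00  a ← 25.706895 − (-1.421e-14/-2.154e+00) = 25.706895
converged: |Δa| < 1e-12 after 5 iterations
sag = a·(cosh(S/(2a)) − 1) = 25.706895·(cosh(1.388655) − 1) = 29.034178
T_max/T_min = cosh(S/(2a)) = 2.129432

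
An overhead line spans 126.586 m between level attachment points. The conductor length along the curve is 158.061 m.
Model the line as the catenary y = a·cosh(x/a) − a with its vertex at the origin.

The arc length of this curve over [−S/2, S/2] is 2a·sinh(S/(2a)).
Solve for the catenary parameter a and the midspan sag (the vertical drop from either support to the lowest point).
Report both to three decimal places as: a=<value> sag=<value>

a=53.651 sag=41.870

seed: a₀ = √(S³/(24(L−S))) = √(126.586³/(24·31.475)) = 51.819119
iter 1: u=1.221422  f(a)=+2.433e+00  f'(a)=-1.406e+00  a ← 51.819119 − (+2.433e+00/-1.406e+00) = 53.549592
iter 2: u=1.181951  f(a)=+1.272e-01  f'(a)=-1.262e+00  a ← 53.549592 − (+1.272e-01/-1.262e+00) = 53.650338
iter 3: u=1.179732  f(a)=+3.900e-04  f'(a)=-1.255e+00  a ← 53.650338 − (+3.900e-04/-1.255e+00) = 53.650649
iter 4: u=1.179725  f(a)=+3.692e-09  f'(a)=-1.255e+00  a ← 53.650649 − (+3.692e-09/-1.255e+00) = 53.650649
iter 5: u=1.179725  f(a)=-2.842e-14  f'(a)=-1.255e+00  a ← 53.650649 − (-2.842e-14/-1.255e+00) = 53.650649
converged: |Δa| < 1e-12 after 5 iterations
sag = a·(cosh(S/(2a)) − 1) = 53.650649·(cosh(1.179725) − 1) = 41.870093
T_max/T_min = cosh(S/(2a)) = 1.780421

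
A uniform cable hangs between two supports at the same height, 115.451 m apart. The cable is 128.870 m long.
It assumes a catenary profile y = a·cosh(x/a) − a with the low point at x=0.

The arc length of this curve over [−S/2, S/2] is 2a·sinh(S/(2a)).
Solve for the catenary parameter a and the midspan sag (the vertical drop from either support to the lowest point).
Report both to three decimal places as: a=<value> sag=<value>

seed: a₀ = √(S³/(24(L−S))) = √(115.451³/(24·13.419)) = 69.124317
iter 1: u=0.835097  f(a)=+4.758e-01  f'(a)=-4.160e-01  a ← 69.124317 − (+4.758e-01/-4.160e-01) = 70.267917
iter 2: u=0.821506  f(a)=+1.206e-02  f'(a)=-3.952e-01  a ← 70.267917 − (+1.206e-02/-3.952e-01) = 70.298445
iter 3: u=0.821149  f(a)=+8.204e-06  f'(a)=-3.946e-01  a ← 70.298445 − (+8.204e-06/-3.946e-01) = 70.298466
iter 4: u=0.821149  f(a)=+3.837e-12  f'(a)=-3.946e-01  a ← 70.298466 − (+3.837e-12/-3.946e-01) = 70.298466
converged: |Δa| < 1e-12 after 4 iterations
sag = a·(cosh(S/(2a)) − 1) = 70.298466·(cosh(0.821149) − 1) = 25.062656
T_max/T_min = cosh(S/(2a)) = 1.356518

a=70.298 sag=25.063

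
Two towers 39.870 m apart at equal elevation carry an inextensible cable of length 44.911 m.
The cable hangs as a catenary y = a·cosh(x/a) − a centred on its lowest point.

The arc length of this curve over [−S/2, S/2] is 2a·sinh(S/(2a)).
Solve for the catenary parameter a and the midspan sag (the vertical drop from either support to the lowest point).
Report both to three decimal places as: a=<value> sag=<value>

a=23.310 sag=9.057

seed: a₀ = √(S³/(24(L−S))) = √(39.870³/(24·5.041)) = 22.887870
iter 1: u=0.870985  f(a)=+1.947e-01  f'(a)=-4.748e-01  a ← 22.887870 − (+1.947e-01/-4.748e-01) = 23.297910
iter 2: u=0.855656  f(a)=+5.355e-03  f'(a)=-4.490e-01  a ← 23.297910 − (+5.355e-03/-4.490e-01) = 23.309837
iter 3: u=0.855218  f(a)=+4.306e-06  f'(a)=-4.483e-01  a ← 23.309837 − (+4.306e-06/-4.483e-01) = 23.309846
iter 4: u=0.855218  f(a)=+2.785e-12  f'(a)=-4.483e-01  a ← 23.309846 − (+2.785e-12/-4.483e-01) = 23.309846
converged: |Δa| < 1e-12 after 4 iterations
sag = a·(cosh(S/(2a)) − 1) = 23.309846·(cosh(0.855218) − 1) = 9.056779
T_max/T_min = cosh(S/(2a)) = 1.388539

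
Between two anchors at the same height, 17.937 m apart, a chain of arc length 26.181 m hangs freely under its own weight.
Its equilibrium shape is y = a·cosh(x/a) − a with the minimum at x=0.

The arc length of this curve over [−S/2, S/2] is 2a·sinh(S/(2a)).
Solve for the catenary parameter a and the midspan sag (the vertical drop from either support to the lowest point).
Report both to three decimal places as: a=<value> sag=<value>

a=5.740 sag=8.554

seed: a₀ = √(S³/(24(L−S))) = √(17.937³/(24·8.244)) = 5.400701
iter 1: u=1.660618  f(a)=+1.214e+00  f'(a)=-3.982e+00  a ← 5.400701 − (+1.214e+00/-3.982e+00) = 5.705631
iter 2: u=1.571868  f(a)=+1.104e-01  f'(a)=-3.288e+00  a ← 5.705631 − (+1.104e-01/-3.288e+00) = 5.739217
iter 3: u=1.562670  f(a)=+1.115e-03  f'(a)=-3.222e+00  a ← 5.739217 − (+1.115e-03/-3.222e+00) = 5.739563
iter 4: u=1.562575  f(a)=+1.163e-07  f'(a)=-3.221e+00  a ← 5.739563 − (+1.163e-07/-3.221e+00) = 5.739563
iter 5: u=1.562575  f(a)=-3.553e-15  f'(a)=-3.221e+00  a ← 5.739563 − (-3.553e-15/-3.221e+00) = 5.739563
converged: |Δa| < 1e-12 after 5 iterations
sag = a·(cosh(S/(2a)) − 1) = 5.739563·(cosh(1.562575) − 1) = 8.553924
T_max/T_min = cosh(S/(2a)) = 2.490344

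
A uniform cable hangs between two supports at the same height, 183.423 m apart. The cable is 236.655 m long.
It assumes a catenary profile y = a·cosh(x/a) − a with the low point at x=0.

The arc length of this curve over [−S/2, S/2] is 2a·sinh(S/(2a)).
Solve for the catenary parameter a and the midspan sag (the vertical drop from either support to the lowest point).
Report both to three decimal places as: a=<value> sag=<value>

a=72.344 sag=66.346

seed: a₀ = √(S³/(24(L−S))) = √(183.423³/(24·53.232)) = 69.500620
iter 1: u=1.319578  f(a)=+4.831e+00  f'(a)=-1.816e+00  a ← 69.500620 − (+4.831e+00/-1.816e+00) = 72.161544
iter 2: u=1.270919  f(a)=+2.913e-01  f'(a)=-1.603e+00  a ← 72.161544 − (+2.913e-01/-1.603e+00) = 72.343312
iter 3: u=1.267726  f(a)=+1.210e-03  f'(a)=-1.589e+00  a ← 72.343312 − (+1.210e-03/-1.589e+00) = 72.344073
iter 4: u=1.267713  f(a)=+2.104e-08  f'(a)=-1.589e+00  a ← 72.344073 − (+2.104e-08/-1.589e+00) = 72.344073
iter 5: u=1.267713  f(a)=-2.842e-14  f'(a)=-1.589e+00  a ← 72.344073 − (-2.842e-14/-1.589e+00) = 72.344073
converged: |Δa| < 1e-12 after 5 iterations
sag = a·(cosh(S/(2a)) − 1) = 72.344073·(cosh(1.267713) − 1) = 66.346453
T_max/T_min = cosh(S/(2a)) = 1.917096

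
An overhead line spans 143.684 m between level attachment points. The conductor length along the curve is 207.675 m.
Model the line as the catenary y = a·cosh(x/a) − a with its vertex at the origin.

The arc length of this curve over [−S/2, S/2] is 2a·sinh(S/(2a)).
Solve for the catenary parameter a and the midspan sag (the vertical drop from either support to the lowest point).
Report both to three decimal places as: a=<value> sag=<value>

a=46.628 sag=67.198

seed: a₀ = √(S³/(24(L−S))) = √(143.684³/(24·63.991)) = 43.948853
iter 1: u=1.634673  f(a)=+9.114e+00  f'(a)=-3.768e+00  a ← 43.948853 − (+9.114e+00/-3.768e+00) = 46.367561
iter 2: u=1.549402  f(a)=+8.065e-01  f'(a)=-3.128e+00  a ← 46.367561 − (+8.065e-01/-3.128e+00) = 46.625367
iter 3: u=1.540835  f(a)=+7.669e-03  f'(a)=-3.069e+00  a ← 46.625367 − (+7.669e-03/-3.069e+00) = 46.627866
iter 4: u=1.540752  f(a)=+7.081e-07  f'(a)=-3.069e+00  a ← 46.627866 − (+7.081e-07/-3.069e+00) = 46.627866
iter 5: u=1.540752  f(a)=+2.842e-14  f'(a)=-3.069e+00  a ← 46.627866 − (+2.842e-14/-3.069e+00) = 46.627866
converged: |Δa| < 1e-12 after 5 iterations
sag = a·(cosh(S/(2a)) − 1) = 46.627866·(cosh(1.540752) − 1) = 67.198248
T_max/T_min = cosh(S/(2a)) = 2.441161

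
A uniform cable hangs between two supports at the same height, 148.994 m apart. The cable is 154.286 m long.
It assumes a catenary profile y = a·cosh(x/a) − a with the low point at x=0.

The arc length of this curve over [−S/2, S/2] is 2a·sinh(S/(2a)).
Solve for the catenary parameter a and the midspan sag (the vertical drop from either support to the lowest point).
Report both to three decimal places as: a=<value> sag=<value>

seed: a₀ = √(S³/(24(L−S))) = √(148.994³/(24·5.292)) = 161.375511
iter 1: u=0.461638  f(a)=+5.668e-02  f'(a)=-6.699e-02  a ← 161.375511 − (+5.668e-02/-6.699e-02) = 162.221486
iter 2: u=0.459230  f(a)=+4.488e-04  f'(a)=-6.594e-02  a ← 162.221486 − (+4.488e-04/-6.594e-02) = 162.228292
iter 3: u=0.459211  f(a)=+2.863e-08  f'(a)=-6.593e-02  a ← 162.228292 − (+2.863e-08/-6.593e-02) = 162.228292
iter 4: u=0.459211  f(a)=+0.000e+00  f'(a)=-6.593e-02  a ← 162.228292 − (+0.000e+00/-6.593e-02) = 162.228292
converged: |Δa| < 1e-12 after 4 iterations
sag = a·(cosh(S/(2a)) − 1) = 162.228292·(cosh(0.459211) − 1) = 17.407621
T_max/T_min = cosh(S/(2a)) = 1.107303

a=162.228 sag=17.408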